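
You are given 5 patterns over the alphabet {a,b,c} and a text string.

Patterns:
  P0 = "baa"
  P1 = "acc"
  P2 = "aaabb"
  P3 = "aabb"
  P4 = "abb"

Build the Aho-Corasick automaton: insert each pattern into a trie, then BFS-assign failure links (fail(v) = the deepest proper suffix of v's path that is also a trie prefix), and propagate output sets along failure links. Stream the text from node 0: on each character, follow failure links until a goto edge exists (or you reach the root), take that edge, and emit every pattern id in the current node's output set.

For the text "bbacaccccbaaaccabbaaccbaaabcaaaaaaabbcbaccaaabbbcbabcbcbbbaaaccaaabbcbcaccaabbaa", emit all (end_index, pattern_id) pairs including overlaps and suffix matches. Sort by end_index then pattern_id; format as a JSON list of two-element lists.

Construct AC machine:
Trie (insert patterns):
  n0 'ε': a→4 b→1
  n1 'b': a→2
  n2 'ba': a→3
  n3 'baa': ·  ←P0
  n4 'a': a→7 b→13 c→5
  n5 'ac': c→6
  n6 'acc': ·  ←P1
  n7 'aa': a→8 b→11
  n8 'aaa': b→9
  n9 'aaab': b→10
  n10 'aaabb': ·  ←P2
  n11 'aab': b→12
  n12 'aabb': ·  ←P3
  n13 'ab': b→14
  n14 'abb': ·  ←P4

Failure links (BFS by depth):
  fail(1) 'b': from fail(0)=0 chase 'b': 0 ⇒ 0;  out=∅∪out(0)=∅
  fail(4) 'a': from fail(0)=0 chase 'a': 0 ⇒ 0;  out=∅∪out(0)=∅
  fail(2) 'ba': from fail(1)=0 chase 'a': 0 ⇒ 4;  out=∅∪out(4)=∅
  fail(5) 'ac': from fail(4)=0 chase 'c': 0 ⇒ 0;  out=∅∪out(0)=∅
  fail(7) 'aa': from fail(4)=0 chase 'a': 0 ⇒ 4;  out=∅∪out(4)=∅
  fail(13) 'ab': from fail(4)=0 chase 'b': 0 ⇒ 1;  out=∅∪out(1)=∅
  fail(3) 'baa': from fail(2)=4 chase 'a': 4 ⇒ 7;  out={0}∪out(7)={0}
  fail(6) 'acc': from fail(5)=0 chase 'c': 0 ⇒ 0;  out={1}∪out(0)={1}
  fail(8) 'aaa': from fail(7)=4 chase 'a': 4 ⇒ 7;  out=∅∪out(7)=∅
  fail(11) 'aab': from fail(7)=4 chase 'b': 4 ⇒ 13;  out=∅∪out(13)=∅
  fail(14) 'abb': from fail(13)=1 chase 'b': 1→0 ⇒ 1;  out={4}∪out(1)={4}
  fail(9) 'aaab': from fail(8)=7 chase 'b': 7 ⇒ 11;  out=∅∪out(11)=∅
  fail(12) 'aabb': from fail(11)=13 chase 'b': 13 ⇒ 14;  out={3}∪out(14)={3,4}
  fail(10) 'aaabb': from fail(9)=11 chase 'b': 11 ⇒ 12;  out={2}∪out(12)={2,3,4}

Text stream:
pos 0 'b': at 1
pos 1 'b': at 1 ·f
pos 2 'a': at 2
pos 3 'c': at 5 ·f
pos 4 'a': at 4 ·f
pos 5 'c': at 5
pos 6 'c': at 6  ** P1@[4:6]
pos 7 'c': at 0 ·f
pos 8 'c': at 0
pos 9 'b': at 1
pos 10 'a': at 2
pos 11 'a': at 3  ** P0@[9:11]
pos 12 'a': at 8 ·f
pos 13 'c': at 5 ·f
pos 14 'c': at 6  ** P1@[12:14]
pos 15 'a': at 4 ·f
pos 16 'b': at 13
pos 17 'b': at 14  ** P4@[15:17]
pos 18 'a': at 2 ·f
pos 19 'a': at 3  ** P0@[17:19]
pos 20 'c': at 5 ·f
pos 21 'c': at 6  ** P1@[19:21]
pos 22 'b': at 1 ·f
pos 23 'a': at 2
pos 24 'a': at 3  ** P0@[22:24]
pos 25 'a': at 8 ·f
pos 26 'b': at 9
pos 27 'c': at 0 ·f
pos 28 'a': at 4
pos 29 'a': at 7
pos 30 'a': at 8
pos 31 'a': at 8 ·f
pos 32 'a': at 8 ·f
pos 33 'a': at 8 ·f
pos 34 'a': at 8 ·f
pos 35 'b': at 9
pos 36 'b': at 10  ** P2@[32:36],P3@[33:36],P4@[34:36]
pos 37 'c': at 0 ·f
pos 38 'b': at 1
pos 39 'a': at 2
pos 40 'c': at 5 ·f
pos 41 'c': at 6  ** P1@[39:41]
pos 42 'a': at 4 ·f
pos 43 'a': at 7
pos 44 'a': at 8
pos 45 'b': at 9
pos 46 'b': at 10  ** P2@[42:46],P3@[43:46],P4@[44:46]
pos 47 'b': at 1 ·f
pos 48 'c': at 0 ·f
pos 49 'b': at 1
pos 50 'a': at 2
pos 51 'b': at 13 ·f
pos 52 'c': at 0 ·f
pos 53 'b': at 1
pos 54 'c': at 0 ·f
pos 55 'b': at 1
pos 56 'b': at 1 ·f
pos 57 'b': at 1 ·f
pos 58 'a': at 2
pos 59 'a': at 3  ** P0@[57:59]
pos 60 'a': at 8 ·f
pos 61 'c': at 5 ·f
pos 62 'c': at 6  ** P1@[60:62]
pos 63 'a': at 4 ·f
pos 64 'a': at 7
pos 65 'a': at 8
pos 66 'b': at 9
pos 67 'b': at 10  ** P2@[63:67],P3@[64:67],P4@[65:67]
pos 68 'c': at 0 ·f
pos 69 'b': at 1
pos 70 'c': at 0 ·f
pos 71 'a': at 4
pos 72 'c': at 5
pos 73 'c': at 6  ** P1@[71:73]
pos 74 'a': at 4 ·f
pos 75 'a': at 7
pos 76 'b': at 11
pos 77 'b': at 12  ** P3@[74:77],P4@[75:77]
pos 78 'a': at 2 ·f
pos 79 'a': at 3  ** P0@[77:79]

Result: [[6,1],[11,0],[14,1],[17,4],[19,0],[21,1],[24,0],[36,2],[36,3],[36,4],[41,1],[46,2],[46,3],[46,4],[59,0],[62,1],[67,2],[67,3],[67,4],[73,1],[77,3],[77,4],[79,0]]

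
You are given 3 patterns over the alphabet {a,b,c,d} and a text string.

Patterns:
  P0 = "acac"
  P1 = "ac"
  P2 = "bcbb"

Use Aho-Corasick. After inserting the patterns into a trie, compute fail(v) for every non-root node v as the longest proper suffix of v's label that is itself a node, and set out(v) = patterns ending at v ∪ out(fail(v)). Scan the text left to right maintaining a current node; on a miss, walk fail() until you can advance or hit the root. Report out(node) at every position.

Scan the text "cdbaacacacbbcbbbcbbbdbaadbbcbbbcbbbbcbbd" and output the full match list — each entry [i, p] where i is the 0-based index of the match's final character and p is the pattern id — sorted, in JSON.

Construct AC machine:
Trie (insert patterns):
  n0 'ε': a→1 b→5
  n1 'a': c→2
  n2 'ac': a→3  ←P1
  n3 'aca': c→4
  n4 'acac': ·  ←P0
  n5 'b': c→6
  n6 'bc': b→7
  n7 'bcb': b→8
  n8 'bcbb': ·  ←P2

BFS fail/out derivation:
  n1('a'): parent n0 fail=0; on 'a' 0 → fail=0;  out ∅∪∅=∅
  n5('b'): parent n0 fail=0; on 'b' 0 → fail=0;  out ∅∪∅=∅
  n2('ac'): parent n1 fail=0; on 'c' 0 → fail=0;  out {1}∪∅={1}
  n6('bc'): parent n5 fail=0; on 'c' 0 → fail=0;  out ∅∪∅=∅
  n3('aca'): parent n2 fail=0; on 'a' 0 → fail=1;  out ∅∪∅=∅
  n7('bcb'): parent n6 fail=0; on 'b' 0 → fail=5;  out ∅∪∅=∅
  n4('acac'): parent n3 fail=1; on 'c' 1 → fail=2;  out {0}∪{1}={0,1}
  n8('bcbb'): parent n7 fail=5; on 'b' 5→0 → fail=5;  out {2}∪∅={2}

Text stream:
i=0 'c': node 0→0
i=1 'd': node 0→0
i=2 'b': node 0→5
i=3 'a': node 5→1 (fail-walked)
i=4 'a': node 1→1 (fail-walked)
i=5 'c': node 1→2  emit P1@[4:5]
i=6 'a': node 2→3
i=7 'c': node 3→4  emit P0@[4:7],P1@[6:7]
i=8 'a': node 4→3 (fail-walked)
i=9 'c': node 3→4  emit P0@[6:9],P1@[8:9]
i=10 'b': node 4→5 (fail-walked)
i=11 'b': node 5→5 (fail-walked)
i=12 'c': node 5→6
i=13 'b': node 6→7
i=14 'b': node 7→8  emit P2@[11:14]
i=15 'b': node 8→5 (fail-walked)
i=16 'c': node 5→6
i=17 'b': node 6→7
i=18 'b': node 7→8  emit P2@[15:18]
i=19 'b': node 8→5 (fail-walked)
i=20 'd': node 5→0 (fail-walked)
i=21 'b': node 0→5
i=22 'a': node 5→1 (fail-walked)
i=23 'a': node 1→1 (fail-walked)
i=24 'd': node 1→0 (fail-walked)
i=25 'b': node 0→5
i=26 'b': node 5→5 (fail-walked)
i=27 'c': node 5→6
i=28 'b': node 6→7
i=29 'b': node 7→8  emit P2@[26:29]
i=30 'b': node 8→5 (fail-walked)
i=31 'c': node 5→6
i=32 'b': node 6→7
i=33 'b': node 7→8  emit P2@[30:33]
i=34 'b': node 8→5 (fail-walked)
i=35 'b': node 5→5 (fail-walked)
i=36 'c': node 5→6
i=37 'b': node 6→7
i=38 'b': node 7→8  emit P2@[35:38]
i=39 'd': node 8→0 (fail-walked)

All matches (sorted): [[5,1],[7,0],[7,1],[9,0],[9,1],[14,2],[18,2],[29,2],[33,2],[38,2]]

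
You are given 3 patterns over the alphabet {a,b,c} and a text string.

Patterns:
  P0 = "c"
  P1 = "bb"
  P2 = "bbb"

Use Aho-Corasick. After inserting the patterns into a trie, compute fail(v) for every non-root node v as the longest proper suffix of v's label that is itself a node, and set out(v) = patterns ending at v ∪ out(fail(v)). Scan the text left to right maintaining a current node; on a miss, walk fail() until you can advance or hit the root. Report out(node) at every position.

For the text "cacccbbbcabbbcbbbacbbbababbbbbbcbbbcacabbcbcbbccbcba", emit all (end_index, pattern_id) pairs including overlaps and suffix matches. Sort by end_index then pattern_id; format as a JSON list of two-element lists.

Build:
Trie nodes:
  n0 'ε': b→2 c→1
  n1 'c': ·  ←P0
  n2 'b': b→3
  n3 'bb': b→4  ←P1
  n4 'bbb': ·  ←P2

BFS fail/out derivation:
  n1('c'): parent n0 fail=0; on 'c' 0 → fail=0;  out {0}∪∅={0}
  n2('b'): parent n0 fail=0; on 'b' 0 → fail=0;  out ∅∪∅=∅
  n3('bb'): parent n2 fail=0; on 'b' 0 → fail=2;  out {1}∪∅={1}
  n4('bbb'): parent n3 fail=2; on 'b' 2 → fail=3;  out {2}∪{1}={1,2}

Text stream:
[0] read 'c'  n0⇒n1  → match P0@[0:0]
[1] read 'a'  n1⇒n0 (via fail)
[2] read 'c'  n0⇒n1  → match P0@[2:2]
[3] read 'c'  n1⇒n1 (via fail)  → match P0@[3:3]
[4] read 'c'  n1⇒n1 (via fail)  → match P0@[4:4]
[5] read 'b'  n1⇒n2 (via fail)
[6] read 'b'  n2⇒n3  → match P1@[5:6]
[7] read 'b'  n3⇒n4  → match P1@[6:7],P2@[5:7]
[8] read 'c'  n4⇒n1 (via fail)  → match P0@[8:8]
[9] read 'a'  n1⇒n0 (via fail)
[10] read 'b'  n0⇒n2
[11] read 'b'  n2⇒n3  → match P1@[10:11]
[12] read 'b'  n3⇒n4  → match P1@[11:12],P2@[10:12]
[13] read 'c'  n4⇒n1 (via fail)  → match P0@[13:13]
[14] read 'b'  n1⇒n2 (via fail)
[15] read 'b'  n2⇒n3  → match P1@[14:15]
[16] read 'b'  n3⇒n4  → match P1@[15:16],P2@[14:16]
[17] read 'a'  n4⇒n0 (via fail)
[18] read 'c'  n0⇒n1  → match P0@[18:18]
[19] read 'b'  n1⇒n2 (via fail)
[20] read 'b'  n2⇒n3  → match P1@[19:20]
[21] read 'b'  n3⇒n4  → match P1@[20:21],P2@[19:21]
[22] read 'a'  n4⇒n0 (via fail)
[23] read 'b'  n0⇒n2
[24] read 'a'  n2⇒n0 (via fail)
[25] read 'b'  n0⇒n2
[26] read 'b'  n2⇒n3  → match P1@[25:26]
[27] read 'b'  n3⇒n4  → match P1@[26:27],P2@[25:27]
[28] read 'b'  n4⇒n4 (via fail)  → match P1@[27:28],P2@[26:28]
[29] read 'b'  n4⇒n4 (via fail)  → match P1@[28:29],P2@[27:29]
[30] read 'b'  n4⇒n4 (via fail)  → match P1@[29:30],P2@[28:30]
[31] read 'c'  n4⇒n1 (via fail)  → match P0@[31:31]
[32] read 'b'  n1⇒n2 (via fail)
[33] read 'b'  n2⇒n3  → match P1@[32:33]
[34] read 'b'  n3⇒n4  → match P1@[33:34],P2@[32:34]
[35] read 'c'  n4⇒n1 (via fail)  → match P0@[35:35]
[36] read 'a'  n1⇒n0 (via fail)
[37] read 'c'  n0⇒n1  → match P0@[37:37]
[38] read 'a'  n1⇒n0 (via fail)
[39] read 'b'  n0⇒n2
[40] read 'b'  n2⇒n3  → match P1@[39:40]
[41] read 'c'  n3⇒n1 (via fail)  → match P0@[41:41]
[42] read 'b'  n1⇒n2 (via fail)
[43] read 'c'  n2⇒n1 (via fail)  → match P0@[43:43]
[44] read 'b'  n1⇒n2 (via fail)
[45] read 'b'  n2⇒n3  → match P1@[44:45]
[46] read 'c'  n3⇒n1 (via fail)  → match P0@[46:46]
[47] read 'c'  n1⇒n1 (via fail)  → match P0@[47:47]
[48] read 'b'  n1⇒n2 (via fail)
[49] read 'c'  n2⇒n1 (via fail)  → match P0@[49:49]
[50] read 'b'  n1⇒n2 (via fail)
[51] read 'a'  n2⇒n0 (via fail)

All matches (sorted): [[0,0],[2,0],[3,0],[4,0],[6,1],[7,1],[7,2],[8,0],[11,1],[12,1],[12,2],[13,0],[15,1],[16,1],[16,2],[18,0],[20,1],[21,1],[21,2],[26,1],[27,1],[27,2],[28,1],[28,2],[29,1],[29,2],[30,1],[30,2],[31,0],[33,1],[34,1],[34,2],[35,0],[37,0],[40,1],[41,0],[43,0],[45,1],[46,0],[47,0],[49,0]]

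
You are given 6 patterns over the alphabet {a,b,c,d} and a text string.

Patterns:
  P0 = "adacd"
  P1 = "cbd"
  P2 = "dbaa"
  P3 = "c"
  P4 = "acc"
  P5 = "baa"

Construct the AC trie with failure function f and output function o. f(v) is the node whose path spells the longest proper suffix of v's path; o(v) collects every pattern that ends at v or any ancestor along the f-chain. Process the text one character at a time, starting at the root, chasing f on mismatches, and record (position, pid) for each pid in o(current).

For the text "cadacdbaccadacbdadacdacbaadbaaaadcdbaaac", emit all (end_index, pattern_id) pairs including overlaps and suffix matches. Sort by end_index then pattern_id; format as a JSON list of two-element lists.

Build automaton:
Trie nodes:
  0='ε' goto a→1 b→15 c→6 d→9
  1='a' goto c→13 d→2
  2='ad' goto a→3
  3='ada' goto c→4
  4='adac' goto d→5
  5='adacd' goto ·  [P0 ends]
  6='c' goto b→7  [P3 ends]
  7='cb' goto d→8
  8='cbd' goto ·  [P1 ends]
  9='d' goto b→10
  10='db' goto a→11
  11='dba' goto a→12
  12='dbaa' goto ·  [P2 ends]
  13='ac' goto c→14
  14='acc' goto ·  [P4 ends]
  15='b' goto a→16
  16='ba' goto a→17
  17='baa' goto ·  [P5 ends]

BFS fail/out derivation:
  fail(1) 'a': from fail(0)=0 chase 'a': 0 ⇒ 0;  out=∅∪out(0)=∅
  fail(6) 'c': from fail(0)=0 chase 'c': 0 ⇒ 0;  out={3}∪out(0)={3}
  fail(9) 'd': from fail(0)=0 chase 'd': 0 ⇒ 0;  out=∅∪out(0)=∅
  fail(15) 'b': from fail(0)=0 chase 'b': 0 ⇒ 0;  out=∅∪out(0)=∅
  fail(2) 'ad': from fail(1)=0 chase 'd': 0 ⇒ 9;  out=∅∪out(9)=∅
  fail(7) 'cb': from fail(6)=0 chase 'b': 0 ⇒ 15;  out=∅∪out(15)=∅
  fail(10) 'db': from fail(9)=0 chase 'b': 0 ⇒ 15;  out=∅∪out(15)=∅
  fail(13) 'ac': from fail(1)=0 chase 'c': 0 ⇒ 6;  out=∅∪out(6)={3}
  fail(16) 'ba': from fail(15)=0 chase 'a': 0 ⇒ 1;  out=∅∪out(1)=∅
  fail(3) 'ada': from fail(2)=9 chase 'a': 9→0 ⇒ 1;  out=∅∪out(1)=∅
  fail(8) 'cbd': from fail(7)=15 chase 'd': 15→0 ⇒ 9;  out={1}∪out(9)={1}
  fail(11) 'dba': from fail(10)=15 chase 'a': 15 ⇒ 16;  out=∅∪out(16)=∅
  fail(14) 'acc': from fail(13)=6 chase 'c': 6→0 ⇒ 6;  out={4}∪out(6)={3,4}
  fail(17) 'baa': from fail(16)=1 chase 'a': 1→0 ⇒ 1;  out={5}∪out(1)={5}
  fail(4) 'adac': from fail(3)=1 chase 'c': 1 ⇒ 13;  out=∅∪out(13)={3}
  fail(12) 'dbaa': from fail(11)=16 chase 'a': 16 ⇒ 17;  out={2}∪out(17)={2,5}
  fail(5) 'adacd': from fail(4)=13 chase 'd': 13→6→0 ⇒ 9;  out={0}∪out(9)={0}

Run:
[0] read 'c'  n0⇒n6  → match P3@[0:0]
[1] read 'a'  n6⇒n1 (fail-walked)
[2] read 'd'  n1⇒n2
[3] read 'a'  n2⇒n3
[4] read 'c'  n3⇒n4  → match P3@[4:4]
[5] read 'd'  n4⇒n5  → match P0@[1:5]
[6] read 'b'  n5⇒n10 (fail-walked)
[7] read 'a'  n10⇒n11
[8] read 'c'  n11⇒n13 (fail-walked)  → match P3@[8:8]
[9] read 'c'  n13⇒n14  → match P3@[9:9],P4@[7:9]
[10] read 'a'  n14⇒n1 (fail-walked)
[11] read 'd'  n1⇒n2
[12] read 'a'  n2⇒n3
[13] read 'c'  n3⇒n4  → match P3@[13:13]
[14] read 'b'  n4⇒n7 (fail-walked)
[15] read 'd'  n7⇒n8  → match P1@[13:15]
[16] read 'a'  n8⇒n1 (fail-walked)
[17] read 'd'  n1⇒n2
[18] read 'a'  n2⇒n3
[19] read 'c'  n3⇒n4  → match P3@[19:19]
[20] read 'd'  n4⇒n5  → match P0@[16:20]
[21] read 'a'  n5⇒n1 (fail-walked)
[22] read 'c'  n1⇒n13  → match P3@[22:22]
[23] read 'b'  n13⇒n7 (fail-walked)
[24] read 'a'  n7⇒n16 (fail-walked)
[25] read 'a'  n16⇒n17  → match P5@[23:25]
[26] read 'd'  n17⇒n2 (fail-walked)
[27] read 'b'  n2⇒n10 (fail-walked)
[28] read 'a'  n10⇒n11
[29] read 'a'  n11⇒n12  → match P2@[26:29],P5@[27:29]
[30] read 'a'  n12⇒n1 (fail-walked)
[31] read 'a'  n1⇒n1 (fail-walked)
[32] read 'd'  n1⇒n2
[33] read 'c'  n2⇒n6 (fail-walked)  → match P3@[33:33]
[34] read 'd'  n6⇒n9 (fail-walked)
[35] read 'b'  n9⇒n10
[36] read 'a'  n10⇒n11
[37] read 'a'  n11⇒n12  → match P2@[34:37],P5@[35:37]
[38] read 'a'  n12⇒n1 (fail-walked)
[39] read 'c'  n1⇒n13  → match P3@[39:39]

Matches: [[0,3],[4,3],[5,0],[8,3],[9,3],[9,4],[13,3],[15,1],[19,3],[20,0],[22,3],[25,5],[29,2],[29,5],[33,3],[37,2],[37,5],[39,3]]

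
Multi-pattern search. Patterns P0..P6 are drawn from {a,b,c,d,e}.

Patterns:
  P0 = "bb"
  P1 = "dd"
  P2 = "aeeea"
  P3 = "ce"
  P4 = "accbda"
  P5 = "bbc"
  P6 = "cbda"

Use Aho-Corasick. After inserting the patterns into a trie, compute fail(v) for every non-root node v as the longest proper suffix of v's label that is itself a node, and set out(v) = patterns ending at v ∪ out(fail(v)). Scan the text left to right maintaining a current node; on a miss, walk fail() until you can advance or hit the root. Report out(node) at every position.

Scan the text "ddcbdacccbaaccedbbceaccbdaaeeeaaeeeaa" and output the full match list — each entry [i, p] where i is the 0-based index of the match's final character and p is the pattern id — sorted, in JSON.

Construct AC machine:
Trie nodes:
  n0 'ε': a→5 b→1 c→10 d→3
  n1 'b': b→2
  n2 'bb': c→17  ←P0
  n3 'd': d→4
  n4 'dd': ·  ←P1
  n5 'a': c→12 e→6
  n6 'ae': e→7
  n7 'aee': e→8
  n8 'aeee': a→9
  n9 'aeeea': ·  ←P2
  n10 'c': b→18 e→11
  n11 'ce': ·  ←P3
  n12 'ac': c→13
  n13 'acc': b→14
  n14 'accb': d→15
  n15 'accbd': a→16
  n16 'accbda': ·  ←P4
  n17 'bbc': ·  ←P5
  n18 'cb': d→19
  n19 'cbd': a→20
  n20 'cbda': ·  ←P6

Failure links (BFS by depth):
  n1('b'): parent n0 fail=0; on 'b' 0 → fail=0;  out ∅∪∅=∅
  n3('d'): parent n0 fail=0; on 'd' 0 → fail=0;  out ∅∪∅=∅
  n5('a'): parent n0 fail=0; on 'a' 0 → fail=0;  out ∅∪∅=∅
  n10('c'): parent n0 fail=0; on 'c' 0 → fail=0;  out ∅∪∅=∅
  n2('bb'): parent n1 fail=0; on 'b' 0 → fail=1;  out {0}∪∅={0}
  n4('dd'): parent n3 fail=0; on 'd' 0 → fail=3;  out {1}∪∅={1}
  n6('ae'): parent n5 fail=0; on 'e' 0 → fail=0;  out ∅∪∅=∅
  n11('ce'): parent n10 fail=0; on 'e' 0 → fail=0;  out {3}∪∅={3}
  n12('ac'): parent n5 fail=0; on 'c' 0 → fail=10;  out ∅∪∅=∅
  n18('cb'): parent n10 fail=0; on 'b' 0 → fail=1;  out ∅∪∅=∅
  n7('aee'): parent n6 fail=0; on 'e' 0 → fail=0;  out ∅∪∅=∅
  n13('acc'): parent n12 fail=10; on 'c' 10→0 → fail=10;  out ∅∪∅=∅
  n17('bbc'): parent n2 fail=1; on 'c' 1→0 → fail=10;  out {5}∪∅={5}
  n19('cbd'): parent n18 fail=1; on 'd' 1→0 → fail=3;  out ∅∪∅=∅
  n8('aeee'): parent n7 fail=0; on 'e' 0 → fail=0;  out ∅∪∅=∅
  n14('accb'): parent n13 fail=10; on 'b' 10 → fail=18;  out ∅∪∅=∅
  n20('cbda'): parent n19 fail=3; on 'a' 3→0 → fail=5;  out {6}∪∅={6}
  n9('aeeea'): parent n8 fail=0; on 'a' 0 → fail=5;  out {2}∪∅={2}
  n15('accbd'): parent n14 fail=18; on 'd' 18 → fail=19;  out ∅∪∅=∅
  n16('accbda'): parent n15 fail=19; on 'a' 19 → fail=20;  out {4}∪{6}={4,6}

Text stream:
[0] read 'd'  n0⇒n3
[1] read 'd'  n3⇒n4  emit P1@[0:1]
[2] read 'c'  n4⇒n10 (via fail)
[3] read 'b'  n10⇒n18
[4] read 'd'  n18⇒n19
[5] read 'a'  n19⇒n20  emit P6@[2:5]
[6] read 'c'  n20⇒n12 (via fail)
[7] read 'c'  n12⇒n13
[8] read 'c'  n13⇒n10 (via fail)
[9] read 'b'  n10⇒n18
[10] read 'a'  n18⇒n5 (via fail)
[11] read 'a'  n5⇒n5 (via fail)
[12] read 'c'  n5⇒n12
[13] read 'c'  n12⇒n13
[14] read 'e'  n13⇒n11 (via fail)  emit P3@[13:14]
[15] read 'd'  n11⇒n3 (via fail)
[16] read 'b'  n3⇒n1 (via fail)
[17] read 'b'  n1⇒n2  emit P0@[16:17]
[18] read 'c'  n2⇒n17  emit P5@[16:18]
[19] read 'e'  n17⇒n11 (via fail)  emit P3@[18:19]
[20] read 'a'  n11⇒n5 (via fail)
[21] read 'c'  n5⇒n12
[22] read 'c'  n12⇒n13
[23] read 'b'  n13⇒n14
[24] read 'd'  n14⇒n15
[25] read 'a'  n15⇒n16  emit P4@[20:25],P6@[22:25]
[26] read 'a'  n16⇒n5 (via fail)
[27] read 'e'  n5⇒n6
[28] read 'e'  n6⇒n7
[29] read 'e'  n7⇒n8
[30] read 'a'  n8⇒n9  emit P2@[26:30]
[31] read 'a'  n9⇒n5 (via fail)
[32] read 'e'  n5⇒n6
[33] read 'e'  n6⇒n7
[34] read 'e'  n7⇒n8
[35] read 'a'  n8⇒n9  emit P2@[31:35]
[36] read 'a'  n9⇒n5 (via fail)

Matches: [[1,1],[5,6],[14,3],[17,0],[18,5],[19,3],[25,4],[25,6],[30,2],[35,2]]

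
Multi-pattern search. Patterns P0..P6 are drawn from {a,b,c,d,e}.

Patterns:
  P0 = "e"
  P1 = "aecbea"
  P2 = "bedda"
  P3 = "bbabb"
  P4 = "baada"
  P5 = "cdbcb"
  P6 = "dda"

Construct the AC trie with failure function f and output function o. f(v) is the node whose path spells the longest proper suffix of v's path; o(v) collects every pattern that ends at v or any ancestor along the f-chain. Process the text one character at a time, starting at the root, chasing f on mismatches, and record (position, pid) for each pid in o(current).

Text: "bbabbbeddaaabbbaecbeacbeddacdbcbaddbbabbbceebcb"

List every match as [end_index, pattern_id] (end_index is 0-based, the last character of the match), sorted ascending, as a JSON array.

Build automaton:
Trie nodes:
  0='ε' goto a→2 b→8 c→21 d→26 e→1
  1='e' goto ·  ←P0
  2='a' goto e→3
  3='ae' goto c→4
  4='aec' goto b→5
  5='aecb' goto e→6
  6='aecbe' goto a→7
  7='aecbea' goto ·  ←P1
  8='b' goto a→17 b→13 e→9
  9='be' goto d→10
  10='bed' goto d→11
  11='bedd' goto a→12
  12='bedda' goto ·  ←P2
  13='bb' goto a→14
  14='bba' goto b→15
  15='bbab' goto b→16
  16='bbabb' goto ·  ←P3
  17='ba' goto a→18
  18='baa' goto d→19
  19='baad' goto a→20
  20='baada' goto ·  ←P4
  21='c' goto d→22
  22='cd' goto b→23
  23='cdb' goto c→24
  24='cdbc' goto b→25
  25='cdbcb' goto ·  ←P5
  26='d' goto d→27
  27='dd' goto a→28
  28='dda' goto ·  ←P6

Failure links (BFS by depth):
  n1('e'): parent n0 fail=0; on 'e' 0 → fail=0;  out {0}∪∅={0}
  n2('a'): parent n0 fail=0; on 'a' 0 → fail=0;  out ∅∪∅=∅
  n8('b'): parent n0 fail=0; on 'b' 0 → fail=0;  out ∅∪∅=∅
  n21('c'): parent n0 fail=0; on 'c' 0 → fail=0;  out ∅∪∅=∅
  n26('d'): parent n0 fail=0; on 'd' 0 → fail=0;  out ∅∪∅=∅
  n3('ae'): parent n2 fail=0; on 'e' 0 → fail=1;  out ∅∪{0}={0}
  n9('be'): parent n8 fail=0; on 'e' 0 → fail=1;  out ∅∪{0}={0}
  n13('bb'): parent n8 fail=0; on 'b' 0 → fail=8;  out ∅∪∅=∅
  n17('ba'): parent n8 fail=0; on 'a' 0 → fail=2;  out ∅∪∅=∅
  n22('cd'): parent n21 fail=0; on 'd' 0 → fail=26;  out ∅∪∅=∅
  n27('dd'): parent n26 fail=0; on 'd' 0 → fail=26;  out ∅∪∅=∅
  n4('aec'): parent n3 fail=1; on 'c' 1→0 → fail=21;  out ∅∪∅=∅
  n10('bed'): parent n9 fail=1; on 'd' 1→0 → fail=26;  out ∅∪∅=∅
  n14('bba'): parent n13 fail=8; on 'a' 8 → fail=17;  out ∅∪∅=∅
  n18('baa'): parent n17 fail=2; on 'a' 2→0 → fail=2;  out ∅∪∅=∅
  n23('cdb'): parent n22 fail=26; on 'b' 26→0 → fail=8;  out ∅∪∅=∅
  n28('dda'): parent n27 fail=26; on 'a' 26→0 → fail=2;  out {6}∪∅={6}
  n5('aecb'): parent n4 fail=21; on 'b' 21→0 → fail=8;  out ∅∪∅=∅
  n11('bedd'): parent n10 fail=26; on 'd' 26 → fail=27;  out ∅∪∅=∅
  n15('bbab'): parent n14 fail=17; on 'b' 17→2→0 → fail=8;  out ∅∪∅=∅
  n19('baad'): parent n18 fail=2; on 'd' 2→0 → fail=26;  out ∅∪∅=∅
  n24('cdbc'): parent n23 fail=8; on 'c' 8→0 → fail=21;  out ∅∪∅=∅
  n6('aecbe'): parent n5 fail=8; on 'e' 8 → fail=9;  out ∅∪{0}={0}
  n12('bedda'): parent n11 fail=27; on 'a' 27 → fail=28;  out {2}∪{6}={2,6}
  n16('bbabb'): parent n15 fail=8; on 'b' 8 → fail=13;  out {3}∪∅={3}
  n20('baada'): parent n19 fail=26; on 'a' 26→0 → fail=2;  out {4}∪∅={4}
  n25('cdbcb'): parent n24 fail=21; on 'b' 21→0 → fail=8;  out {5}∪∅={5}
  n7('aecbea'): parent n6 fail=9; on 'a' 9→1→0 → fail=2;  out {1}∪∅={1}

Text stream:
i=0 'b': node 0→8
i=1 'b': node 8→13
i=2 'a': node 13→14
i=3 'b': node 14→15
i=4 'b': node 15→16  ** P3@[0:4]
i=5 'b': node 16→13 (via fail)
i=6 'e': node 13→9 (via fail)  ** P0@[6:6]
i=7 'd': node 9→10
i=8 'd': node 10→11
i=9 'a': node 11→12  ** P2@[5:9],P6@[7:9]
i=10 'a': node 12→2 (via fail)
i=11 'a': node 2→2 (via fail)
i=12 'b': node 2→8 (via fail)
i=13 'b': node 8→13
i=14 'b': node 13→13 (via fail)
i=15 'a': node 13→14
i=16 'e': node 14→3 (via fail)  ** P0@[16:16]
i=17 'c': node 3→4
i=18 'b': node 4→5
i=19 'e': node 5→6  ** P0@[19:19]
i=20 'a': node 6→7  ** P1@[15:20]
i=21 'c': node 7→21 (via fail)
i=22 'b': node 21→8 (via fail)
i=23 'e': node 8→9  ** P0@[23:23]
i=24 'd': node 9→10
i=25 'd': node 10→11
i=26 'a': node 11→12  ** P2@[22:26],P6@[24:26]
i=27 'c': node 12→21 (via fail)
i=28 'd': node 21→22
i=29 'b': node 22→23
i=30 'c': node 23→24
i=31 'b': node 24→25  ** P5@[27:31]
i=32 'a': node 25→17 (via fail)
i=33 'd': node 17→26 (via fail)
i=34 'd': node 26→27
i=35 'b': node 27→8 (via fail)
i=36 'b': node 8→13
i=37 'a': node 13→14
i=38 'b': node 14→15
i=39 'b': node 15→16  ** P3@[35:39]
i=40 'b': node 16→13 (via fail)
i=41 'c': node 13→21 (via fail)
i=42 'e': node 21→1 (via fail)  ** P0@[42:42]
i=43 'e': node 1→1 (via fail)  ** P0@[43:43]
i=44 'b': node 1→8 (via fail)
i=45 'c': node 8→21 (via fail)
i=46 'b': node 21→8 (via fail)

Result: [[4,3],[6,0],[9,2],[9,6],[16,0],[19,0],[20,1],[23,0],[26,2],[26,6],[31,5],[39,3],[42,0],[43,0]]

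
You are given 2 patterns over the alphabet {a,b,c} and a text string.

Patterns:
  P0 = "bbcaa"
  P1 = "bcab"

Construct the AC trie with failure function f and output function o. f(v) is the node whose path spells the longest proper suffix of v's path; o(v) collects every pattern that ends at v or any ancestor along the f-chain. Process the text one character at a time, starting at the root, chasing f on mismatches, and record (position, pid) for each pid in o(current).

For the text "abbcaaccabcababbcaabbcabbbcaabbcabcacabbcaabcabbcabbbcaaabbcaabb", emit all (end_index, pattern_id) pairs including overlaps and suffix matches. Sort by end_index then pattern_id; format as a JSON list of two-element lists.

Construct AC machine:
Trie (insert patterns):
  n0 'ε': b→1
  n1 'b': b→2 c→6
  n2 'bb': c→3
  n3 'bbc': a→4
  n4 'bbca': a→5
  n5 'bbcaa': ·  ←P0
  n6 'bc': a→7
  n7 'bca': b→8
  n8 'bcab': ·  ←P1

Failure links (BFS by depth):
  fail(1) 'b': from fail(0)=0 chase 'b': 0 ⇒ 0;  out=∅∪out(0)=∅
  fail(2) 'bb': from fail(1)=0 chase 'b': 0 ⇒ 1;  out=∅∪out(1)=∅
  fail(6) 'bc': from fail(1)=0 chase 'c': 0 ⇒ 0;  out=∅∪out(0)=∅
  fail(3) 'bbc': from fail(2)=1 chase 'c': 1 ⇒ 6;  out=∅∪out(6)=∅
  fail(7) 'bca': from fail(6)=0 chase 'a': 0 ⇒ 0;  out=∅∪out(0)=∅
  fail(4) 'bbca': from fail(3)=6 chase 'a': 6 ⇒ 7;  out=∅∪out(7)=∅
  fail(8) 'bcab': from fail(7)=0 chase 'b': 0 ⇒ 1;  out={1}∪out(1)={1}
  fail(5) 'bbcaa': from fail(4)=7 chase 'a': 7→0 ⇒ 0;  out={0}∪out(0)={0}

Run:
pos 0 'a': at 0
pos 1 'b': at 1
pos 2 'b': at 2
pos 3 'c': at 3
pos 4 'a': at 4
pos 5 'a': at 5  emit P0@[1:5]
pos 6 'c': at 0 ·f
pos 7 'c': at 0
pos 8 'a': at 0
pos 9 'b': at 1
pos 10 'c': at 6
pos 11 'a': at 7
pos 12 'b': at 8  emit P1@[9:12]
pos 13 'a': at 0 ·f
pos 14 'b': at 1
pos 15 'b': at 2
pos 16 'c': at 3
pos 17 'a': at 4
pos 18 'a': at 5  emit P0@[14:18]
pos 19 'b': at 1 ·f
pos 20 'b': at 2
pos 21 'c': at 3
pos 22 'a': at 4
pos 23 'b': at 8 ·f  emit P1@[20:23]
pos 24 'b': at 2 ·f
pos 25 'b': at 2 ·f
pos 26 'c': at 3
pos 27 'a': at 4
pos 28 'a': at 5  emit P0@[24:28]
pos 29 'b': at 1 ·f
pos 30 'b': at 2
pos 31 'c': at 3
pos 32 'a': at 4
pos 33 'b': at 8 ·f  emit P1@[30:33]
pos 34 'c': at 6 ·f
pos 35 'a': at 7
pos 36 'c': at 0 ·f
pos 37 'a': at 0
pos 38 'b': at 1
pos 39 'b': at 2
pos 40 'c': at 3
pos 41 'a': at 4
pos 42 'a': at 5  emit P0@[38:42]
pos 43 'b': at 1 ·f
pos 44 'c': at 6
pos 45 'a': at 7
pos 46 'b': at 8  emit P1@[43:46]
pos 47 'b': at 2 ·f
pos 48 'c': at 3
pos 49 'a': at 4
pos 50 'b': at 8 ·f  emit P1@[47:50]
pos 51 'b': at 2 ·f
pos 52 'b': at 2 ·f
pos 53 'c': at 3
pos 54 'a': at 4
pos 55 'a': at 5  emit P0@[51:55]
pos 56 'a': at 0 ·f
pos 57 'b': at 1
pos 58 'b': at 2
pos 59 'c': at 3
pos 60 'a': at 4
pos 61 'a': at 5  emit P0@[57:61]
pos 62 'b': at 1 ·f
pos 63 'b': at 2

All matches (sorted): [[5,0],[12,1],[18,0],[23,1],[28,0],[33,1],[42,0],[46,1],[50,1],[55,0],[61,0]]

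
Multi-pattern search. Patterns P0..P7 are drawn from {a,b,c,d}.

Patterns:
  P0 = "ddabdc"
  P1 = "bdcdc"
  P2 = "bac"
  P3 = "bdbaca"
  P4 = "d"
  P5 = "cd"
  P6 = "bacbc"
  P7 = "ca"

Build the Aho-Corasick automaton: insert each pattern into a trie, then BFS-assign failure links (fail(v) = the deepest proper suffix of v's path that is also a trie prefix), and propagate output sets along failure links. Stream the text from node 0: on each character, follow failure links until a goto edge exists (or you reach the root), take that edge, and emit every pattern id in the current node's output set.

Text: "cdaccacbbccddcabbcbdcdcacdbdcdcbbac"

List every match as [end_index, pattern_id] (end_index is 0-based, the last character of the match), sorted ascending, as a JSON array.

Construct AC machine:
Trie (insert patterns):
  n0 'ε': b→7 c→18 d→1
  n1 'd': d→2  [P4 ends]
  n2 'dd': a→3
  n3 'dda': b→4
  n4 'ddab': d→5
  n5 'ddabd': c→6
  n6 'ddabdc': ·  [P0 ends]
  n7 'b': a→12 d→8
  n8 'bd': b→14 c→9
  n9 'bdc': d→10
  n10 'bdcd': c→11
  n11 'bdcdc': ·  [P1 ends]
  n12 'ba': c→13
  n13 'bac': b→20  [P2 ends]
  n14 'bdb': a→15
  n15 'bdba': c→16
  n16 'bdbac': a→17
  n17 'bdbaca': ·  [P3 ends]
  n18 'c': a→22 d→19
  n19 'cd': ·  [P5 ends]
  n20 'bacb': c→21
  n21 'bacbc': ·  [P6 ends]
  n22 'ca': ·  [P7 ends]

BFS fail/out derivation:
  n1('d'): parent n0 fail=0; on 'd' 0 → fail=0;  out {4}∪∅={4}
  n7('b'): parent n0 fail=0; on 'b' 0 → fail=0;  out ∅∪∅=∅
  n18('c'): parent n0 fail=0; on 'c' 0 → fail=0;  out ∅∪∅=∅
  n2('dd'): parent n1 fail=0; on 'd' 0 → fail=1;  out ∅∪{4}={4}
  n8('bd'): parent n7 fail=0; on 'd' 0 → fail=1;  out ∅∪{4}={4}
  n12('ba'): parent n7 fail=0; on 'a' 0 → fail=0;  out ∅∪∅=∅
  n19('cd'): parent n18 fail=0; on 'd' 0 → fail=1;  out {5}∪{4}={4,5}
  n22('ca'): parent n18 fail=0; on 'a' 0 → fail=0;  out {7}∪∅={7}
  n3('dda'): parent n2 fail=1; on 'a' 1→0 → fail=0;  out ∅∪∅=∅
  n9('bdc'): parent n8 fail=1; on 'c' 1→0 → fail=18;  out ∅∪∅=∅
  n13('bac'): parent n12 fail=0; on 'c' 0 → fail=18;  out {2}∪∅={2}
  n14('bdb'): parent n8 fail=1; on 'b' 1→0 → fail=7;  out ∅∪∅=∅
  n4('ddab'): parent n3 fail=0; on 'b' 0 → fail=7;  out ∅∪∅=∅
  n10('bdcd'): parent n9 fail=18; on 'd' 18 → fail=19;  out ∅∪{4,5}={4,5}
  n15('bdba'): parent n14 fail=7; on 'a' 7 → fail=12;  out ∅∪∅=∅
  n20('bacb'): parent n13 fail=18; on 'b' 18→0 → fail=7;  out ∅∪∅=∅
  n5('ddabd'): parent n4 fail=7; on 'd' 7 → fail=8;  out ∅∪{4}={4}
  n11('bdcdc'): parent n10 fail=19; on 'c' 19→1→0 → fail=18;  out {1}∪∅={1}
  n16('bdbac'): parent n15 fail=12; on 'c' 12 → fail=13;  out ∅∪{2}={2}
  n21('bacbc'): parent n20 fail=7; on 'c' 7→0 → fail=18;  out {6}∪∅={6}
  n6('ddabdc'): parent n5 fail=8; on 'c' 8 → fail=9;  out {0}∪∅={0}
  n17('bdbaca'): parent n16 fail=13; on 'a' 13→18 → fail=22;  out {3}∪{7}={3,7}

Scan:
[0] read 'c'  n0⇒n18
[1] read 'd'  n18⇒n19  emit P4@[1:1],P5@[0:1]
[2] read 'a'  n19⇒n0 (fail-walked)
[3] read 'c'  n0⇒n18
[4] read 'c'  n18⇒n18 (fail-walked)
[5] read 'a'  n18⇒n22  emit P7@[4:5]
[6] read 'c'  n22⇒n18 (fail-walked)
[7] read 'b'  n18⇒n7 (fail-walked)
[8] read 'b'  n7⇒n7 (fail-walked)
[9] read 'c'  n7⇒n18 (fail-walked)
[10] read 'c'  n18⇒n18 (fail-walked)
[11] read 'd'  n18⇒n19  emit P4@[11:11],P5@[10:11]
[12] read 'd'  n19⇒n2 (fail-walked)  emit P4@[12:12]
[13] read 'c'  n2⇒n18 (fail-walked)
[14] read 'a'  n18⇒n22  emit P7@[13:14]
[15] read 'b'  n22⇒n7 (fail-walked)
[16] read 'b'  n7⇒n7 (fail-walked)
[17] read 'c'  n7⇒n18 (fail-walked)
[18] read 'b'  n18⇒n7 (fail-walked)
[19] read 'd'  n7⇒n8  emit P4@[19:19]
[20] read 'c'  n8⇒n9
[21] read 'd'  n9⇒n10  emit P4@[21:21],P5@[20:21]
[22] read 'c'  n10⇒n11  emit P1@[18:22]
[23] read 'a'  n11⇒n22 (fail-walked)  emit P7@[22:23]
[24] read 'c'  n22⇒n18 (fail-walked)
[25] read 'd'  n18⇒n19  emit P4@[25:25],P5@[24:25]
[26] read 'b'  n19⇒n7 (fail-walked)
[27] read 'd'  n7⇒n8  emit P4@[27:27]
[28] read 'c'  n8⇒n9
[29] read 'd'  n9⇒n10  emit P4@[29:29],P5@[28:29]
[30] read 'c'  n10⇒n11  emit P1@[26:30]
[31] read 'b'  n11⇒n7 (fail-walked)
[32] read 'b'  n7⇒n7 (fail-walked)
[33] read 'a'  n7⇒n12
[34] read 'c'  n12⇒n13  emit P2@[32:34]

All matches (sorted): [[1,4],[1,5],[5,7],[11,4],[11,5],[12,4],[14,7],[19,4],[21,4],[21,5],[22,1],[23,7],[25,4],[25,5],[27,4],[29,4],[29,5],[30,1],[34,2]]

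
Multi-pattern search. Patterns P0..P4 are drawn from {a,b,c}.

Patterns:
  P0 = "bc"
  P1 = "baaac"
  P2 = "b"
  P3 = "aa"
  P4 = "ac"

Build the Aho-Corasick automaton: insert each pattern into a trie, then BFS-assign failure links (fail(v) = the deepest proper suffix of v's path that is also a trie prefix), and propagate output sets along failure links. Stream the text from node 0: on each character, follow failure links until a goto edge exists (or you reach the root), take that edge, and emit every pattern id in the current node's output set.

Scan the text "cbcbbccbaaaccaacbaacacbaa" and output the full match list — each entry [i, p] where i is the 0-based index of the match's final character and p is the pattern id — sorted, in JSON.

Build automaton:
Trie nodes:
  n0 'ε': a→7 b→1
  n1 'b': a→3 c→2  [P2 ends]
  n2 'bc': ·  [P0 ends]
  n3 'ba': a→4
  n4 'baa': a→5
  n5 'baaa': c→6
  n6 'baaac': ·  [P1 ends]
  n7 'a': a→8 c→9
  n8 'aa': ·  [P3 ends]
  n9 'ac': ·  [P4 ends]

Failure links (BFS by depth):
  fail(1) 'b': from fail(0)=0 chase 'b': 0 ⇒ 0;  out={2}∪out(0)={2}
  fail(7) 'a': from fail(0)=0 chase 'a': 0 ⇒ 0;  out=∅∪out(0)=∅
  fail(2) 'bc': from fail(1)=0 chase 'c': 0 ⇒ 0;  out={0}∪out(0)={0}
  fail(3) 'ba': from fail(1)=0 chase 'a': 0 ⇒ 7;  out=∅∪out(7)=∅
  fail(8) 'aa': from fail(7)=0 chase 'a': 0 ⇒ 7;  out={3}∪out(7)={3}
  fail(9) 'ac': from fail(7)=0 chase 'c': 0 ⇒ 0;  out={4}∪out(0)={4}
  fail(4) 'baa': from fail(3)=7 chase 'a': 7 ⇒ 8;  out=∅∪out(8)={3}
  fail(5) 'baaa': from fail(4)=8 chase 'a': 8→7 ⇒ 8;  out=∅∪out(8)={3}
  fail(6) 'baaac': from fail(5)=8 chase 'c': 8→7 ⇒ 9;  out={1}∪out(9)={1,4}

Scan:
[0] read 'c'  n0⇒n0
[1] read 'b'  n0⇒n1  → match P2@[1:1]
[2] read 'c'  n1⇒n2  → match P0@[1:2]
[3] read 'b'  n2⇒n1 ·f  → match P2@[3:3]
[4] read 'b'  n1⇒n1 ·f  → match P2@[4:4]
[5] read 'c'  n1⇒n2  → match P0@[4:5]
[6] read 'c'  n2⇒n0 ·f
[7] read 'b'  n0⇒n1  → match P2@[7:7]
[8] read 'a'  n1⇒n3
[9] read 'a'  n3⇒n4  → match P3@[8:9]
[10] read 'a'  n4⇒n5  → match P3@[9:10]
[11] read 'c'  n5⇒n6  → match P1@[7:11],P4@[10:11]
[12] read 'c'  n6⇒n0 ·f
[13] read 'a'  n0⇒n7
[14] read 'a'  n7⇒n8  → match P3@[13:14]
[15] read 'c'  n8⇒n9 ·f  → match P4@[14:15]
[16] read 'b'  n9⇒n1 ·f  → match P2@[16:16]
[17] read 'a'  n1⇒n3
[18] read 'a'  n3⇒n4  → match P3@[17:18]
[19] read 'c'  n4⇒n9 ·f  → match P4@[18:19]
[20] read 'a'  n9⇒n7 ·f
[21] read 'c'  n7⇒n9  → match P4@[20:21]
[22] read 'b'  n9⇒n1 ·f  → match P2@[22:22]
[23] read 'a'  n1⇒n3
[24] read 'a'  n3⇒n4  → match P3@[23:24]

Matches: [[1,2],[2,0],[3,2],[4,2],[5,0],[7,2],[9,3],[10,3],[11,1],[11,4],[14,3],[15,4],[16,2],[18,3],[19,4],[21,4],[22,2],[24,3]]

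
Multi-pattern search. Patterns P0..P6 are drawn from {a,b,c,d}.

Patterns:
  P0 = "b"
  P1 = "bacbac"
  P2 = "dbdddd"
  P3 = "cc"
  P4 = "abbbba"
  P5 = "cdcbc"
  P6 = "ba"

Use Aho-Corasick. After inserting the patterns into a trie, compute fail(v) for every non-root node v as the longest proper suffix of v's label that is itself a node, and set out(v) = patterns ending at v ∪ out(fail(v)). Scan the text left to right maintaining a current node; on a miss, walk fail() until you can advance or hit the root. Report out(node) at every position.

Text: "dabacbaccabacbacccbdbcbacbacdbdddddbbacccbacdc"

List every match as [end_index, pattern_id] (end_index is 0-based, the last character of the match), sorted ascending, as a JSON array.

Build:
Trie (insert patterns):
  n0 'ε': a→15 b→1 c→13 d→7
  n1 'b': a→2  [P0 ends]
  n2 'ba': c→3  [P6 ends]
  n3 'bac': b→4
  n4 'bacb': a→5
  n5 'bacba': c→6
  n6 'bacbac': ·  [P1 ends]
  n7 'd': b→8
  n8 'db': d→9
  n9 'dbd': d→10
  n10 'dbdd': d→11
  n11 'dbddd': d→12
  n12 'dbdddd': ·  [P2 ends]
  n13 'c': c→14 d→21
  n14 'cc': ·  [P3 ends]
  n15 'a': b→16
  n16 'ab': b→17
  n17 'abb': b→18
  n18 'abbb': b→19
  n19 'abbbb': a→20
  n20 'abbbba': ·  [P4 ends]
  n21 'cd': c→22
  n22 'cdc': b→23
  n23 'cdcb': c→24
  n24 'cdcbc': ·  [P5 ends]

BFS fail/out derivation:
  fail(1) 'b': from fail(0)=0 chase 'b': 0 ⇒ 0;  out={0}∪out(0)={0}
  fail(7) 'd': from fail(0)=0 chase 'd': 0 ⇒ 0;  out=∅∪out(0)=∅
  fail(13) 'c': from fail(0)=0 chase 'c': 0 ⇒ 0;  out=∅∪out(0)=∅
  fail(15) 'a': from fail(0)=0 chase 'a': 0 ⇒ 0;  out=∅∪out(0)=∅
  fail(2) 'ba': from fail(1)=0 chase 'a': 0 ⇒ 15;  out={6}∪out(15)={6}
  fail(8) 'db': from fail(7)=0 chase 'b': 0 ⇒ 1;  out=∅∪out(1)={0}
  fail(14) 'cc': from fail(13)=0 chase 'c': 0 ⇒ 13;  out={3}∪out(13)={3}
  fail(16) 'ab': from fail(15)=0 chase 'b': 0 ⇒ 1;  out=∅∪out(1)={0}
  fail(21) 'cd': from fail(13)=0 chase 'd': 0 ⇒ 7;  out=∅∪out(7)=∅
  fail(3) 'bac': from fail(2)=15 chase 'c': 15→0 ⇒ 13;  out=∅∪out(13)=∅
  fail(9) 'dbd': from fail(8)=1 chase 'd': 1→0 ⇒ 7;  out=∅∪out(7)=∅
  fail(17) 'abb': from fail(16)=1 chase 'b': 1→0 ⇒ 1;  out=∅∪out(1)={0}
  fail(22) 'cdc': from fail(21)=7 chase 'c': 7→0 ⇒ 13;  out=∅∪out(13)=∅
  fail(4) 'bacb': from fail(3)=13 chase 'b': 13→0 ⇒ 1;  out=∅∪out(1)={0}
  fail(10) 'dbdd': from fail(9)=7 chase 'd': 7→0 ⇒ 7;  out=∅∪out(7)=∅
  fail(18) 'abbb': from fail(17)=1 chase 'b': 1→0 ⇒ 1;  out=∅∪out(1)={0}
  fail(23) 'cdcb': from fail(22)=13 chase 'b': 13→0 ⇒ 1;  out=∅∪out(1)={0}
  fail(5) 'bacba': from fail(4)=1 chase 'a': 1 ⇒ 2;  out=∅∪out(2)={6}
  fail(11) 'dbddd': from fail(10)=7 chase 'd': 7→0 ⇒ 7;  out=∅∪out(7)=∅
  fail(19) 'abbbb': from fail(18)=1 chase 'b': 1→0 ⇒ 1;  out=∅∪out(1)={0}
  fail(24) 'cdcbc': from fail(23)=1 chase 'c': 1→0 ⇒ 13;  out={5}∪out(13)={5}
  fail(6) 'bacbac': from fail(5)=2 chase 'c': 2 ⇒ 3;  out={1}∪out(3)={1}
  fail(12) 'dbdddd': from fail(11)=7 chase 'd': 7→0 ⇒ 7;  out={2}∪out(7)={2}
  fail(20) 'abbbba': from fail(19)=1 chase 'a': 1 ⇒ 2;  out={4}∪out(2)={4,6}

Scan:
[0] read 'd'  n0⇒n7
[1] read 'a'  n7⇒n15 (fail-walked)
[2] read 'b'  n15⇒n16  ** P0@[2:2]
[3] read 'a'  n16⇒n2 (fail-walked)  ** P6@[2:3]
[4] read 'c'  n2⇒n3
[5] read 'b'  n3⇒n4  ** P0@[5:5]
[6] read 'a'  n4⇒n5  ** P6@[5:6]
[7] read 'c'  n5⇒n6  ** P1@[2:7]
[8] read 'c'  n6⇒n14 (fail-walked)  ** P3@[7:8]
[9] read 'a'  n14⇒n15 (fail-walked)
[10] read 'b'  n15⇒n16  ** P0@[10:10]
[11] read 'a'  n16⇒n2 (fail-walked)  ** P6@[10:11]
[12] read 'c'  n2⇒n3
[13] read 'b'  n3⇒n4  ** P0@[13:13]
[14] read 'a'  n4⇒n5  ** P6@[13:14]
[15] read 'c'  n5⇒n6  ** P1@[10:15]
[16] read 'c'  n6⇒n14 (fail-walked)  ** P3@[15:16]
[17] read 'c'  n14⇒n14 (fail-walked)  ** P3@[16:17]
[18] read 'b'  n14⇒n1 (fail-walked)  ** P0@[18:18]
[19] read 'd'  n1⇒n7 (fail-walked)
[20] read 'b'  n7⇒n8  ** P0@[20:20]
[21] read 'c'  n8⇒n13 (fail-walked)
[22] read 'b'  n13⇒n1 (fail-walked)  ** P0@[22:22]
[23] read 'a'  n1⇒n2  ** P6@[22:23]
[24] read 'c'  n2⇒n3
[25] read 'b'  n3⇒n4  ** P0@[25:25]
[26] read 'a'  n4⇒n5  ** P6@[25:26]
[27] read 'c'  n5⇒n6  ** P1@[22:27]
[28] read 'd'  n6⇒n21 (fail-walked)
[29] read 'b'  n21⇒n8 (fail-walked)  ** P0@[29:29]
[30] read 'd'  n8⇒n9
[31] read 'd'  n9⇒n10
[32] read 'd'  n10⇒n11
[33] read 'd'  n11⇒n12  ** P2@[28:33]
[34] read 'd'  n12⇒n7 (fail-walked)
[35] read 'b'  n7⇒n8  ** P0@[35:35]
[36] read 'b'  n8⇒n1 (fail-walked)  ** P0@[36:36]
[37] read 'a'  n1⇒n2  ** P6@[36:37]
[38] read 'c'  n2⇒n3
[39] read 'c'  n3⇒n14 (fail-walked)  ** P3@[38:39]
[40] read 'c'  n14⇒n14 (fail-walked)  ** P3@[39:40]
[41] read 'b'  n14⇒n1 (fail-walked)  ** P0@[41:41]
[42] read 'a'  n1⇒n2  ** P6@[41:42]
[43] read 'c'  n2⇒n3
[44] read 'd'  n3⇒n21 (fail-walked)
[45] read 'c'  n21⇒n22

All matches (sorted): [[2,0],[3,6],[5,0],[6,6],[7,1],[8,3],[10,0],[11,6],[13,0],[14,6],[15,1],[16,3],[17,3],[18,0],[20,0],[22,0],[23,6],[25,0],[26,6],[27,1],[29,0],[33,2],[35,0],[36,0],[37,6],[39,3],[40,3],[41,0],[42,6]]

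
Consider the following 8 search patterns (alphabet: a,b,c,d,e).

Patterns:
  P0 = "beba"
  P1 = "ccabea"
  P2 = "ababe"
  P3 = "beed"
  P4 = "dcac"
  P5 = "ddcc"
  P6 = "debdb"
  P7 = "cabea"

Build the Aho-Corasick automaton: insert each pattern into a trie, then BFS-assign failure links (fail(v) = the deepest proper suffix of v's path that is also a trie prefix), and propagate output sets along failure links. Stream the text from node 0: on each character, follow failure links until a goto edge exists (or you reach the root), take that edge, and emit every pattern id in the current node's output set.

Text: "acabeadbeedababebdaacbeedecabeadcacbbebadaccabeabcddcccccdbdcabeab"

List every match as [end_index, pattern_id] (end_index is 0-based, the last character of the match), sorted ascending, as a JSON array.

Construct AC machine:
Trie nodes:
  0='ε' goto a→11 b→1 c→5 d→18
  1='b' goto e→2
  2='be' goto b→3 e→16
  3='beb' goto a→4
  4='beba' goto ·  [P0 ends]
  5='c' goto a→29 c→6
  6='cc' goto a→7
  7='cca' goto b→8
  8='ccab' goto e→9
  9='ccabe' goto a→10
  10='ccabea' goto ·  [P1 ends]
  11='a' goto b→12
  12='ab' goto a→13
  13='aba' goto b→14
  14='abab' goto e→15
  15='ababe' goto ·  [P2 ends]
  16='bee' goto d→17
  17='beed' goto ·  [P3 ends]
  18='d' goto c→19 d→22 e→25
  19='dc' goto a→20
  20='dca' goto c→21
  21='dcac' goto ·  [P4 ends]
  22='dd' goto c→23
  23='ddc' goto c→24
  24='ddcc' goto ·  [P5 ends]
  25='de' goto b→26
  26='deb' goto d→27
  27='debd' goto b→28
  28='debdb' goto ·  [P6 ends]
  29='ca' goto b→30
  30='cab' goto e→31
  31='cabe' goto a→32
  32='cabea' goto ·  [P7 ends]

BFS fail/out derivation:
  n1('b'): parent n0 fail=0; on 'b' 0 → fail=0;  out ∅∪∅=∅
  n5('c'): parent n0 fail=0; on 'c' 0 → fail=0;  out ∅∪∅=∅
  n11('a'): parent n0 fail=0; on 'a' 0 → fail=0;  out ∅∪∅=∅
  n18('d'): parent n0 fail=0; on 'd' 0 → fail=0;  out ∅∪∅=∅
  n2('be'): parent n1 fail=0; on 'e' 0 → fail=0;  out ∅∪∅=∅
  n6('cc'): parent n5 fail=0; on 'c' 0 → fail=5;  out ∅∪∅=∅
  n12('ab'): parent n11 fail=0; on 'b' 0 → fail=1;  out ∅∪∅=∅
  n19('dc'): parent n18 fail=0; on 'c' 0 → fail=5;  out ∅∪∅=∅
  n22('dd'): parent n18 fail=0; on 'd' 0 → fail=18;  out ∅∪∅=∅
  n25('de'): parent n18 fail=0; on 'e' 0 → fail=0;  out ∅∪∅=∅
  n29('ca'): parent n5 fail=0; on 'a' 0 → fail=11;  out ∅∪∅=∅
  n3('beb'): parent n2 fail=0; on 'b' 0 → fail=1;  out ∅∪∅=∅
  n7('cca'): parent n6 fail=5; on 'a' 5 → fail=29;  out ∅∪∅=∅
  n13('aba'): parent n12 fail=1; on 'a' 1→0 → fail=11;  out ∅∪∅=∅
  n16('bee'): parent n2 fail=0; on 'e' 0 → fail=0;  out ∅∪∅=∅
  n20('dca'): parent n19 fail=5; on 'a' 5 → fail=29;  out ∅∪∅=∅
  n23('ddc'): parent n22 fail=18; on 'c' 18 → fail=19;  out ∅∪∅=∅
  n26('deb'): parent n25 fail=0; on 'b' 0 → fail=1;  out ∅∪∅=∅
  n30('cab'): parent n29 fail=11; on 'b' 11 → fail=12;  out ∅∪∅=∅
  n4('beba'): parent n3 fail=1; on 'a' 1→0 → fail=11;  out {0}∪∅={0}
  n8('ccab'): parent n7 fail=29; on 'b' 29 → fail=30;  out ∅∪∅=∅
  n14('abab'): parent n13 fail=11; on 'b' 11 → fail=12;  out ∅∪∅=∅
  n17('beed'): parent n16 fail=0; on 'd' 0 → fail=18;  out {3}∪∅={3}
  n21('dcac'): parent n20 fail=29; on 'c' 29→11→0 → fail=5;  out {4}∪∅={4}
  n24('ddcc'): parent n23 fail=19; on 'c' 19→5 → fail=6;  out {5}∪∅={5}
  n27('debd'): parent n26 fail=1; on 'd' 1→0 → fail=18;  out ∅∪∅=∅
  n31('cabe'): parent n30 fail=12; on 'e' 12→1 → fail=2;  out ∅∪∅=∅
  n9('ccabe'): parent n8 fail=30; on 'e' 30 → fail=31;  out ∅∪∅=∅
  n15('ababe'): parent n14 fail=12; on 'e' 12→1 → fail=2;  out {2}∪∅={2}
  n28('debdb'): parent n27 fail=18; on 'b' 18→0 → fail=1;  out {6}∪∅={6}
  n32('cabea'): parent n31 fail=2; on 'a' 2→0 → fail=11;  out {7}∪∅={7}
  n10('ccabea'): parent n9 fail=31; on 'a' 31 → fail=32;  out {1}∪{7}={1,7}

Text stream:
i=0 'a': node 0→11
i=1 'c': node 11→5 ·f
i=2 'a': node 5→29
i=3 'b': node 29→30
i=4 'e': node 30→31
i=5 'a': node 31→32  emit P7@[1:5]
i=6 'd': node 32→18 ·f
i=7 'b': node 18→1 ·f
i=8 'e': node 1→2
i=9 'e': node 2→16
i=10 'd': node 16→17  emit P3@[7:10]
i=11 'a': node 17→11 ·f
i=12 'b': node 11→12
i=13 'a': node 12→13
i=14 'b': node 13→14
i=15 'e': node 14→15  emit P2@[11:15]
i=16 'b': node 15→3 ·f
i=17 'd': node 3→18 ·f
i=18 'a': node 18→11 ·f
i=19 'a': node 11→11 ·f
i=20 'c': node 11→5 ·f
i=21 'b': node 5→1 ·f
i=22 'e': node 1→2
i=23 'e': node 2→16
i=24 'd': node 16→17  emit P3@[21:24]
i=25 'e': node 17→25 ·f
i=26 'c': node 25→5 ·f
i=27 'a': node 5→29
i=28 'b': node 29→30
i=29 'e': node 30→31
i=30 'a': node 31→32  emit P7@[26:30]
i=31 'd': node 32→18 ·f
i=32 'c': node 18→19
i=33 'a': node 19→20
i=34 'c': node 20→21  emit P4@[31:34]
i=35 'b': node 21→1 ·f
i=36 'b': node 1→1 ·f
i=37 'e': node 1→2
i=38 'b': node 2→3
i=39 'a': node 3→4  emit P0@[36:39]
i=40 'd': node 4→18 ·f
i=41 'a': node 18→11 ·f
i=42 'c': node 11→5 ·f
i=43 'c': node 5→6
i=44 'a': node 6→7
i=45 'b': node 7→8
i=46 'e': node 8→9
i=47 'a': node 9→10  emit P1@[42:47],P7@[43:47]
i=48 'b': node 10→12 ·f
i=49 'c': node 12→5 ·f
i=50 'd': node 5→18 ·f
i=51 'd': node 18→22
i=52 'c': node 22→23
i=53 'c': node 23→24  emit P5@[50:53]
i=54 'c': node 24→6 ·f
i=55 'c': node 6→6 ·f
i=56 'c': node 6→6 ·f
i=57 'd': node 6→18 ·f
i=58 'b': node 18→1 ·f
i=59 'd': node 1→18 ·f
i=60 'c': node 18→19
i=61 'a': node 19→20
i=62 'b': node 20→30 ·f
i=63 'e': node 30→31
i=64 'a': node 31→32  emit P7@[60:64]
i=65 'b': node 32→12 ·f

All matches (sorted): [[5,7],[10,3],[15,2],[24,3],[30,7],[34,4],[39,0],[47,1],[47,7],[53,5],[64,7]]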